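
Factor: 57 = 3^1*19^1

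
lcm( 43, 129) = 129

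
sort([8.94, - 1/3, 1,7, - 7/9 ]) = [ - 7/9, - 1/3, 1,7, 8.94]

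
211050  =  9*23450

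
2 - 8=  -  6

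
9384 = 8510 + 874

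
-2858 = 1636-4494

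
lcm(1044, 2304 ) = 66816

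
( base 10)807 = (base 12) 573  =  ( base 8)1447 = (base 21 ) 1h9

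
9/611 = 9/611 = 0.01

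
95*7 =665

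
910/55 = 182/11 = 16.55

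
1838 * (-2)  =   - 3676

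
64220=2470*26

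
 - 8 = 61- 69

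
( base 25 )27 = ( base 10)57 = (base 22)2d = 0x39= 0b111001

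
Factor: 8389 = 8389^1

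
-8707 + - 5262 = -13969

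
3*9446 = 28338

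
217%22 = 19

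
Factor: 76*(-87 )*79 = - 522348 = - 2^2*3^1*19^1*29^1* 79^1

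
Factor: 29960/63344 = 35/74  =  2^ (  -  1)*5^1*7^1*37^(  -  1 ) 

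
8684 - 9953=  - 1269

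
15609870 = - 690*(-22623 )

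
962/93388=13/1262 = 0.01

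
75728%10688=912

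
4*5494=21976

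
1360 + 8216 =9576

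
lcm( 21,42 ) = 42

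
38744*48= 1859712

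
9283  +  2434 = 11717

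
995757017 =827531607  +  168225410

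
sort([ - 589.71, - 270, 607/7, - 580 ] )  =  [ - 589.71 , - 580, - 270,607/7 ] 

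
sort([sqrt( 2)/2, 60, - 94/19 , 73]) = [-94/19 , sqrt( 2) /2, 60,  73] 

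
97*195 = 18915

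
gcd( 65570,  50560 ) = 790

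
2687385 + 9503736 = 12191121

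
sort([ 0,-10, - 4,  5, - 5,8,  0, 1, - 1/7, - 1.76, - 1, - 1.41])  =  [ - 10,- 5, - 4,  -  1.76 , - 1.41, - 1, - 1/7, 0, 0,1,5, 8 ] 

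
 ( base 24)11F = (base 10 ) 615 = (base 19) 1D7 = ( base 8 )1147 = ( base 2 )1001100111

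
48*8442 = 405216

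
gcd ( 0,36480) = 36480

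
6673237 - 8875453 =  - 2202216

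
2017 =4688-2671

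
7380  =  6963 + 417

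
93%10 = 3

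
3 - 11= - 8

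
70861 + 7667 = 78528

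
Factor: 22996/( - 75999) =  - 2^2*3^ ( - 1)*7^(-2 )*11^(-1)*47^(-1) * 5749^1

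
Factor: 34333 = 13^1 * 19^1*139^1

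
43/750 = 43/750 =0.06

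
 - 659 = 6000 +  - 6659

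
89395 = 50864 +38531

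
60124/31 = 60124/31 = 1939.48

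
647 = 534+113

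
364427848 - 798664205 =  - 434236357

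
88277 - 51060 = 37217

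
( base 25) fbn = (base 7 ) 40126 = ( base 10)9673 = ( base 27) D77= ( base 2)10010111001001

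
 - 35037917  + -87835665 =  - 122873582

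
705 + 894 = 1599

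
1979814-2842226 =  - 862412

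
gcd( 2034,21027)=3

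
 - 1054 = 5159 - 6213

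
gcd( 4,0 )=4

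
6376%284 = 128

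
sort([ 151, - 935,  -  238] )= [ - 935, - 238, 151] 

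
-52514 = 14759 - 67273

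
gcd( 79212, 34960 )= 92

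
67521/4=67521/4 = 16880.25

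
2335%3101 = 2335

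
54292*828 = 44953776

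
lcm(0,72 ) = 0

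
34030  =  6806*5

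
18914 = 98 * 193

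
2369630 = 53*44710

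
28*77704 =2175712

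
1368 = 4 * 342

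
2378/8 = 1189/4 = 297.25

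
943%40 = 23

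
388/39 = 9  +  37/39 = 9.95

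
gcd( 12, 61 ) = 1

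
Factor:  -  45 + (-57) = - 102 = - 2^1*3^1*17^1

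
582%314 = 268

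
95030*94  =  8932820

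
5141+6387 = 11528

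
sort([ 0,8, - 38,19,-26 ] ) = [-38,-26, 0,8 , 19]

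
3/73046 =3/73046 = 0.00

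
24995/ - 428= - 59 + 257/428  =  - 58.40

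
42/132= 7/22=   0.32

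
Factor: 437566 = 2^1*218783^1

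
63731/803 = 63731/803=79.37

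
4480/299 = 14 + 294/299 = 14.98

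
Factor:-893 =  - 19^1*47^1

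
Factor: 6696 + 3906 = 10602 = 2^1*3^2 * 19^1*31^1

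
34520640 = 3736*9240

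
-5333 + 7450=2117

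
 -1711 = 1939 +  -3650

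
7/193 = 7/193 = 0.04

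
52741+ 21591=74332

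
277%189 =88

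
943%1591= 943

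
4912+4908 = 9820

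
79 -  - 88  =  167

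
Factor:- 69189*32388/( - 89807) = 2240893332/89807 = 2^2*3^2*31^(-1)*2699^1*2897^ (-1)*23063^1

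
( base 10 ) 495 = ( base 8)757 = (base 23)lc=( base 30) gf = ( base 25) jk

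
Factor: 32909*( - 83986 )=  - 2763895274 = - 2^1*7^2*857^1 * 32909^1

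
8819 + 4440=13259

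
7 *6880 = 48160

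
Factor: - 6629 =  -7^1 * 947^1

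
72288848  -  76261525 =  - 3972677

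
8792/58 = 4396/29 =151.59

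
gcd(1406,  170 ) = 2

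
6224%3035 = 154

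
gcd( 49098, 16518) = 6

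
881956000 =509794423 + 372161577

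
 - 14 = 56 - 70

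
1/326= 1/326 = 0.00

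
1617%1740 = 1617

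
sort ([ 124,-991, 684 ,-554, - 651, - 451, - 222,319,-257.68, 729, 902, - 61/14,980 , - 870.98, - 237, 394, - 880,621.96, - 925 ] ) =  [-991, - 925, - 880, - 870.98,-651, - 554, - 451, - 257.68, - 237,-222, - 61/14, 124, 319, 394, 621.96, 684,729,902,980 ] 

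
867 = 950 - 83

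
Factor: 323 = 17^1*19^1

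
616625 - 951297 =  - 334672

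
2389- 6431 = -4042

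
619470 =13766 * 45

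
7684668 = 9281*828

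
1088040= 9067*120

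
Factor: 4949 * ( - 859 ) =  - 7^2*101^1 * 859^1 = - 4251191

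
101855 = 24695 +77160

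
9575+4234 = 13809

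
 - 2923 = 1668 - 4591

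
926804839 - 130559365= 796245474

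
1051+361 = 1412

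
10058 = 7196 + 2862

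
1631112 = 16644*98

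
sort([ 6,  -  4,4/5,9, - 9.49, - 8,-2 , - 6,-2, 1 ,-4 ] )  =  [ - 9.49, - 8, - 6,  -  4, - 4, - 2, - 2,4/5, 1, 6,9 ] 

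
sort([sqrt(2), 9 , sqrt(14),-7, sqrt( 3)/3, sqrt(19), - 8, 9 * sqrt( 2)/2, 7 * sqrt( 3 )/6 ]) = [ - 8, - 7, sqrt ( 3 )/3, sqrt(2 ), 7*sqrt( 3)/6,sqrt(14 ), sqrt(19),  9*sqrt ( 2)/2, 9]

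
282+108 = 390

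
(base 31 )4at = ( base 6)31211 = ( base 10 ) 4183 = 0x1057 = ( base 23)7kk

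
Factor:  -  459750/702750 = -613/937 = - 613^1*937^(-1)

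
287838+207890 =495728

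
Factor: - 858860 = - 2^2 * 5^1*42943^1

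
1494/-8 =- 187+1/4 = -  186.75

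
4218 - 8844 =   -  4626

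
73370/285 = 257 + 25/57 =257.44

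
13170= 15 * 878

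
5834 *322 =1878548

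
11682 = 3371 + 8311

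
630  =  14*45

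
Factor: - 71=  - 71^1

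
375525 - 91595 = 283930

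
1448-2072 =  - 624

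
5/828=5/828 = 0.01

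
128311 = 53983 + 74328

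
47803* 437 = 20889911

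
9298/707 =9298/707 = 13.15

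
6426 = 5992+434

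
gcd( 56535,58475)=5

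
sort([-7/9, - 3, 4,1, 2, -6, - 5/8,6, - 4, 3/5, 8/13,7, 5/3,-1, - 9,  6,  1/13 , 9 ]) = [ - 9, - 6,-4, - 3, - 1, - 7/9, - 5/8,1/13,3/5,8/13,1, 5/3,2 , 4, 6, 6, 7, 9]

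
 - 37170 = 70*(-531)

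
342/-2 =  -171 + 0/1  =  - 171.00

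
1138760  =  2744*415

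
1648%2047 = 1648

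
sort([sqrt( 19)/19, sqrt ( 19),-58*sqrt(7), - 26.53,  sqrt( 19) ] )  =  [ - 58*sqrt( 7), - 26.53, sqrt( 19 )/19,sqrt( 19),  sqrt( 19) ] 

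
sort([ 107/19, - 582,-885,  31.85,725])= [ - 885,-582,107/19,31.85, 725 ]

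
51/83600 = 51/83600 = 0.00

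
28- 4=24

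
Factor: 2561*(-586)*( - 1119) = 1679334774 = 2^1 * 3^1 * 13^1 *197^1*293^1*373^1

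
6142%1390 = 582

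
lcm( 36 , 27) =108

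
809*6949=5621741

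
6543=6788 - 245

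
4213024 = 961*4384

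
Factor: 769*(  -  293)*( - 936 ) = 210896712 = 2^3*3^2*13^1*293^1*769^1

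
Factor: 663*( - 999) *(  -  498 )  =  329843826 = 2^1 * 3^5*13^1*17^1*37^1*83^1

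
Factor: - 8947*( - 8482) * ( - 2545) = - 193136115430 = - 2^1*5^1*23^1 * 389^1*509^1*4241^1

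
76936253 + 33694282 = 110630535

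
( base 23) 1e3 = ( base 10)854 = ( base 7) 2330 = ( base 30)se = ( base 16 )356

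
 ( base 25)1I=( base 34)19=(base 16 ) 2b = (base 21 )21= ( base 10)43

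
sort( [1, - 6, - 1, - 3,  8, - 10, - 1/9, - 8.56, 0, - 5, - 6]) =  [ - 10 , - 8.56, - 6,-6, - 5, - 3, - 1, - 1/9, 0, 1, 8]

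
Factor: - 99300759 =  - 3^1*33100253^1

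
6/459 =2/153 = 0.01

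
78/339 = 26/113 =0.23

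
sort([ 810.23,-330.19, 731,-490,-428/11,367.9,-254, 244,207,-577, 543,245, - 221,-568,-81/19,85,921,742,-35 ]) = [ - 577, - 568,  -  490,  -  330.19,  -  254,-221, -428/11,  -  35, - 81/19, 85, 207,244,245,367.9,543, 731,742, 810.23, 921 ]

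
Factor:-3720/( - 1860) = 2^1 = 2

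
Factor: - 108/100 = - 27/25 = - 3^3*5^( - 2)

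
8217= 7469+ 748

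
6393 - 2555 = 3838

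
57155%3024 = 2723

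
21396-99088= -77692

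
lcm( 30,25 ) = 150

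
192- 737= - 545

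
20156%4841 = 792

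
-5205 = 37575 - 42780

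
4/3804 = 1/951 = 0.00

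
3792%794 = 616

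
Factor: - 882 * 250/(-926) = 110250/463 = 2^1*3^2*5^3 *7^2*463^( - 1)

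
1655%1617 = 38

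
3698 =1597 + 2101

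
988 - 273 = 715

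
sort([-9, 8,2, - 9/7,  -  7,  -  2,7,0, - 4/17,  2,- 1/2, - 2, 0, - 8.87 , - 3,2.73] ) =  [ - 9,  -  8.87, - 7,-3 ,-2, - 2 ,-9/7,- 1/2,  -  4/17, 0, 0 , 2,  2, 2.73, 7,  8 ]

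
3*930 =2790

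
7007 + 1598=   8605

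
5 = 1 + 4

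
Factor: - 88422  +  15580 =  - 2^1*7^1*11^2*43^1 = - 72842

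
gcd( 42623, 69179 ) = 1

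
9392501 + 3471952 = 12864453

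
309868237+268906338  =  578774575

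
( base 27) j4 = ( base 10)517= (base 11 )430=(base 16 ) 205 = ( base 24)LD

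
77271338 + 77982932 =155254270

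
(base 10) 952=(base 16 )3B8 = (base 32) to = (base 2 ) 1110111000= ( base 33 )ss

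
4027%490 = 107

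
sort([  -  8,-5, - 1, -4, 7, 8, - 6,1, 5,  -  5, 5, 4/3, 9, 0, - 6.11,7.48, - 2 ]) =[  -  8, - 6.11,-6,-5, - 5  , - 4 , - 2,-1, 0, 1, 4/3,5,5 , 7, 7.48, 8,9]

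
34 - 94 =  - 60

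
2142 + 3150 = 5292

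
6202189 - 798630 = 5403559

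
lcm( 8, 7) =56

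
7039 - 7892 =-853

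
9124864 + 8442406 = 17567270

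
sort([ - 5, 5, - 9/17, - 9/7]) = [ - 5, - 9/7, - 9/17,  5 ]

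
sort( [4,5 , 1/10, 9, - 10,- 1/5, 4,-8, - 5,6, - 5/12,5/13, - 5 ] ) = [ - 10 , -8, - 5,  -  5, - 5/12, - 1/5,  1/10, 5/13, 4, 4 , 5,6 , 9]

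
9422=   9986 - 564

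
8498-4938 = 3560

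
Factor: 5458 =2^1*2729^1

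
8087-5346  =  2741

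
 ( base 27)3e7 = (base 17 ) 8F5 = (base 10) 2572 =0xA0C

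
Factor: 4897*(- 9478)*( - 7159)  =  332276150794 = 2^1*7^1*59^1*83^1*677^1 * 7159^1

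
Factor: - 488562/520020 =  - 2^( - 1)*3^ ( - 4)*5^( - 1) * 761^1 = - 761/810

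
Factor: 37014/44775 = 62/75 = 2^1*3^(- 1 )*5^( - 2)  *  31^1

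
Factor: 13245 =3^1*5^1*883^1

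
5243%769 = 629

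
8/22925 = 8/22925  =  0.00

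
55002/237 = 232 + 6/79 =232.08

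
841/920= 841/920 = 0.91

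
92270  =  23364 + 68906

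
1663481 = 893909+769572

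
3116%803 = 707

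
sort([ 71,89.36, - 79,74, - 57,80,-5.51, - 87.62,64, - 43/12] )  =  [ - 87.62, - 79, - 57 , - 5.51, -43/12,64 , 71,74,  80, 89.36] 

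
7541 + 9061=16602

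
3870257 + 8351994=12222251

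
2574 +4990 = 7564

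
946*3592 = 3398032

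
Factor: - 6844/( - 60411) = 2^2*3^( - 1)*13^( - 1)*29^1*59^1*1549^ ( -1)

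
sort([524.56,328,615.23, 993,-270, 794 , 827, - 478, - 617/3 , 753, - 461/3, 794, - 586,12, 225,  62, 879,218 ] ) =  [-586, - 478,  -  270, - 617/3,  -  461/3, 12, 62,  218,225,  328, 524.56,615.23,753, 794,794,827,879, 993] 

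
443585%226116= 217469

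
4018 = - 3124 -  - 7142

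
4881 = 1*4881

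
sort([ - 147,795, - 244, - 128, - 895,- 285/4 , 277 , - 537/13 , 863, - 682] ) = [-895, - 682, - 244, - 147, -128  , - 285/4, - 537/13,277,795  ,  863]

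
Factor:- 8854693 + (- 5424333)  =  -14279026 = -  2^1* 7139513^1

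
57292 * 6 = 343752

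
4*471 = 1884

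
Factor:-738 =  - 2^1*3^2*41^1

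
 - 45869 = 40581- 86450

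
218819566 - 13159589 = 205659977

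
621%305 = 11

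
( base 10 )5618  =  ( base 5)134433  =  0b1010111110010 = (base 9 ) 7632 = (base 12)3302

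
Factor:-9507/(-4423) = 3^1*3169^1*4423^( - 1)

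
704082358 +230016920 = 934099278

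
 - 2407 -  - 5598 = 3191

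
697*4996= 3482212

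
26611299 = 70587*377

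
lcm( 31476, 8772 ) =535092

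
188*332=62416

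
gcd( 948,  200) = 4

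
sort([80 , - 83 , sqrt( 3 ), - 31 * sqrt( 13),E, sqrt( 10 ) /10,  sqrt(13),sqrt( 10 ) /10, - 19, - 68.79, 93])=[ - 31 * sqrt(13), - 83, - 68.79, - 19,sqrt(10 )/10, sqrt( 10) /10,sqrt( 3), E,  sqrt(13),80,  93] 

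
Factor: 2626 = 2^1*13^1*101^1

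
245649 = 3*81883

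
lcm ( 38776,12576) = 465312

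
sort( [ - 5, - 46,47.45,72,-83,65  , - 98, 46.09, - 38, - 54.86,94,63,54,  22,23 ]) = [-98,  -  83,-54.86,  -  46, -38, - 5, 22,23,46.09,47.45, 54, 63,65,72, 94] 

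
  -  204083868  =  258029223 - 462113091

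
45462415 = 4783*9505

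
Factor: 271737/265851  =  277/271 = 271^( - 1)*277^1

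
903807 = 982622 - 78815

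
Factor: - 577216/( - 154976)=2^1*167^( - 1 )*311^1 = 622/167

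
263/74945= 263/74945 =0.00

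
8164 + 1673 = 9837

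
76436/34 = 38218/17 = 2248.12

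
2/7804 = 1/3902 = 0.00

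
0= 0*461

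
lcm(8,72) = 72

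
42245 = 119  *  355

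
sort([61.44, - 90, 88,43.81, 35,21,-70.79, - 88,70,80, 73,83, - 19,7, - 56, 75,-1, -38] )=[ - 90,- 88, - 70.79, - 56, - 38, - 19, - 1, 7,21, 35 , 43.81,61.44,70, 73,75,80, 83, 88 ]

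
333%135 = 63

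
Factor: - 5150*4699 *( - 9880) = 239094518000  =  2^4* 5^3*13^1 *19^1*37^1*103^1*127^1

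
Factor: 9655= 5^1 * 1931^1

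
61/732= 1/12 = 0.08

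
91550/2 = 45775 = 45775.00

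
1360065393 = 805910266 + 554155127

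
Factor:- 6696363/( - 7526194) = 2^ (  -  1)*3^1 *13^( - 1)*73^1 * 30577^1*289469^(-1) 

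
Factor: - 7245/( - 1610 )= 2^( - 1 )*3^2=   9/2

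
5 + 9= 14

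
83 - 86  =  -3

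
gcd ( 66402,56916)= 9486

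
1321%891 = 430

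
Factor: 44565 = 3^1*5^1*2971^1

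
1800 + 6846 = 8646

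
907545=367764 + 539781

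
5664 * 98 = 555072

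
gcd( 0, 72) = 72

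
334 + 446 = 780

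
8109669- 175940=7933729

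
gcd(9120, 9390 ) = 30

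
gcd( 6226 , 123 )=1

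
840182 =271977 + 568205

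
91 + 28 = 119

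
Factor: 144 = 2^4*3^2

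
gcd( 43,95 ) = 1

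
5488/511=10 + 54/73 = 10.74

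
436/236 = 1 + 50/59 = 1.85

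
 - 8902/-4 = 4451/2 =2225.50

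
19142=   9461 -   -  9681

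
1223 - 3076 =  - 1853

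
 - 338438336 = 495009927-833448263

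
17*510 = 8670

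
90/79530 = 3/2651=0.00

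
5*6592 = 32960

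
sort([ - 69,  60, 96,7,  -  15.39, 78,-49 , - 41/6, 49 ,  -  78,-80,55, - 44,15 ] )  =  [ - 80,  -  78, - 69,  -  49,  -  44, -15.39, - 41/6,7, 15, 49 , 55,60, 78, 96 ] 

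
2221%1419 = 802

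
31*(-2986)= -92566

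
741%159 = 105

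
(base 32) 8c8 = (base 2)10000110001000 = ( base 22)HG4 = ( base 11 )64A4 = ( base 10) 8584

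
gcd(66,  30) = 6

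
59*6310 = 372290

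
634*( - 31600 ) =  - 20034400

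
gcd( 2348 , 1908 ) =4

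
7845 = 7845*1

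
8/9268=2/2317 = 0.00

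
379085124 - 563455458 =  -184370334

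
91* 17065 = 1552915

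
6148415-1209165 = 4939250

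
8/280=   1/35 = 0.03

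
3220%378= 196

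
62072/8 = 7759 = 7759.00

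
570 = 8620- 8050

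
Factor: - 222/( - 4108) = 2^(-1)*3^1*13^( - 1) * 37^1*79^(  -  1) =111/2054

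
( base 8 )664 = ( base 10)436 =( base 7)1162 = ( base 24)i4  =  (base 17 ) 18b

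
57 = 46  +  11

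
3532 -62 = 3470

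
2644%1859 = 785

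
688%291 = 106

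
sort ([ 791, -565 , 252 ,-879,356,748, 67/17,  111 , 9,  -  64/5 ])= [ - 879, - 565,- 64/5,67/17 , 9,111,252, 356,748,791]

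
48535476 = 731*66396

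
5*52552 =262760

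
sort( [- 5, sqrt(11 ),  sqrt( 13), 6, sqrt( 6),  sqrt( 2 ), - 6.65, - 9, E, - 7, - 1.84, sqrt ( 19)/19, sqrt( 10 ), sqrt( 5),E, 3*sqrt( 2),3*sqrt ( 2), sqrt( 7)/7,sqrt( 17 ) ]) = [-9, - 7, - 6.65, - 5, - 1.84, sqrt( 19) /19, sqrt( 7)/7,sqrt( 2),sqrt( 5),sqrt( 6), E, E,sqrt( 10), sqrt(11),  sqrt( 13), sqrt( 17),3*sqrt( 2 ), 3 * sqrt( 2),6 ] 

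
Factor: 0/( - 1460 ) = 0^1 = 0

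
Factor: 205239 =3^1*37^1 *43^2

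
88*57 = 5016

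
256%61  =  12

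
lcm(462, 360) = 27720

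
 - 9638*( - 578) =5570764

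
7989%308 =289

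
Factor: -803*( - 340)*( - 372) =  - 101563440  =  - 2^4*3^1*5^1*11^1*17^1 * 31^1*73^1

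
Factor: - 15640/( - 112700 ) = 34/245  =  2^1*5^( - 1 )*7^( - 2)*17^1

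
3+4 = 7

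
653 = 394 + 259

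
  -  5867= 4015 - 9882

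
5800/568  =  725/71 = 10.21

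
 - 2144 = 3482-5626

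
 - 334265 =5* ( - 66853)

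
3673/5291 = 3673/5291 = 0.69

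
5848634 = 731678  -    -  5116956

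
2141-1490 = 651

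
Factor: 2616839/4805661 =3^( - 1)*7^( - 1 )*61^1*42899^1*228841^ (-1)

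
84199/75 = 1122 + 49/75   =  1122.65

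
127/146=127/146 = 0.87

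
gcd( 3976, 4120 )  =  8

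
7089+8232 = 15321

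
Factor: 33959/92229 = 3^ ( - 1 )*29^1*  71^ ( - 1) * 433^ ( - 1) * 1171^1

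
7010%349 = 30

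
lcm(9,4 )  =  36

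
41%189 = 41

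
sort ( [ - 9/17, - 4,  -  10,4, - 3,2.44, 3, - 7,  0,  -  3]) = [ - 10, - 7, - 4, - 3, - 3,-9/17 , 0, 2.44, 3 , 4 ]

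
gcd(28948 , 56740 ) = 4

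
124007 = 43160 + 80847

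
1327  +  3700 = 5027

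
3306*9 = 29754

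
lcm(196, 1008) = 7056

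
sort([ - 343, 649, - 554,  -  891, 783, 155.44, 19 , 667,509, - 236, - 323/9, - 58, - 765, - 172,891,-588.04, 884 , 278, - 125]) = [ - 891,-765, - 588.04,-554, - 343, - 236, - 172,  -  125, - 58 , - 323/9, 19,155.44, 278,509,649, 667, 783,884, 891]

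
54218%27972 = 26246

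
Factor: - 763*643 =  - 7^1 * 109^1*643^1 =- 490609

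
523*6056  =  3167288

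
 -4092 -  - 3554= - 538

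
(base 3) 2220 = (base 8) 116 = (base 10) 78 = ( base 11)71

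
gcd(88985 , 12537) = 1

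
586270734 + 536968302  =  1123239036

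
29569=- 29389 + 58958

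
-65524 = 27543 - 93067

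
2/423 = 2/423 = 0.00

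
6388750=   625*10222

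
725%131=70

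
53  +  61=114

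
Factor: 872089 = 872089^1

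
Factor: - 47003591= - 47003591^1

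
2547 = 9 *283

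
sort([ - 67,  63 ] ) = [ -67,63]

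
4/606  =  2/303 = 0.01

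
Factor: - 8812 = - 2^2 * 2203^1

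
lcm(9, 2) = 18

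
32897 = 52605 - 19708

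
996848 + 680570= 1677418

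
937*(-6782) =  - 6354734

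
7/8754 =7/8754 =0.00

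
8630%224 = 118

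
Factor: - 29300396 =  - 2^2*7325099^1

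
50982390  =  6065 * 8406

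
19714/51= 386 + 28/51 = 386.55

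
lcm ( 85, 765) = 765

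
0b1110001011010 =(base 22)ELK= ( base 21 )g9d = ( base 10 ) 7258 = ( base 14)2906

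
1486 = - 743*( - 2 ) 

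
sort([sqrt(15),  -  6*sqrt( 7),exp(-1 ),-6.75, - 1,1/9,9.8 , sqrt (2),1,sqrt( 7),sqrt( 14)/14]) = [ -6*sqrt(7 ), - 6.75, - 1, 1/9, sqrt(  14)/14,  exp(-1), 1,sqrt(2 ),sqrt(7 ),sqrt( 15),9.8 ] 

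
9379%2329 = 63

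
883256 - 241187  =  642069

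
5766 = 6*961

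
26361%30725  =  26361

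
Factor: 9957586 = 2^1* 109^1*45677^1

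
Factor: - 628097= - 628097^1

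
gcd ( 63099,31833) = 81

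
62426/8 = 7803+1/4 =7803.25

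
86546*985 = 85247810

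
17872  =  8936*2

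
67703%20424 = 6431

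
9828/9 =1092  =  1092.00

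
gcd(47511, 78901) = 1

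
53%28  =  25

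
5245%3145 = 2100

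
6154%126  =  106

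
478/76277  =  478/76277 = 0.01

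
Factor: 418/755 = 2^1*5^(-1) * 11^1*19^1 * 151^( - 1 ) 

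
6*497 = 2982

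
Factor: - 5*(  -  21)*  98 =2^1* 3^1*5^1 *7^3 = 10290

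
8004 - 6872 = 1132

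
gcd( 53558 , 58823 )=1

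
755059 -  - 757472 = 1512531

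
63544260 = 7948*7995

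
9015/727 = 12+291/727 = 12.40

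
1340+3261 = 4601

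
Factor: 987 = 3^1*7^1 * 47^1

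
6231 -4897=1334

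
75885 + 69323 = 145208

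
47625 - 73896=-26271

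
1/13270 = 1/13270 = 0.00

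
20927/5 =20927/5 = 4185.40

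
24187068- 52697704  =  - 28510636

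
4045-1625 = 2420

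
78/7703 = 78/7703  =  0.01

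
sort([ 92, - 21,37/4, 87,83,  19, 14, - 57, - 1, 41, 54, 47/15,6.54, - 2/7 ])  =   [ - 57 , - 21, - 1, - 2/7, 47/15,6.54,37/4,14,  19,41,  54,83,87,92 ] 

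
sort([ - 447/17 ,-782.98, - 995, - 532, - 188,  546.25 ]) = [-995, - 782.98, - 532, - 188, - 447/17, 546.25]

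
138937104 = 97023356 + 41913748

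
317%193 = 124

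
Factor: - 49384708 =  - 2^2* 12346177^1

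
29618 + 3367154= 3396772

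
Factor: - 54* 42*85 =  - 2^2*3^4*5^1* 7^1*17^1 = - 192780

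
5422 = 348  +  5074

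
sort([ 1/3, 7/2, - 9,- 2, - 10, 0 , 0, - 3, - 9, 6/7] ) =[ - 10, - 9, - 9, - 3 , - 2, 0, 0,1/3,6/7, 7/2]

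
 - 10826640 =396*(-27340 )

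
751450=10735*70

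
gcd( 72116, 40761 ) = 1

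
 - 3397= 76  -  3473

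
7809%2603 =0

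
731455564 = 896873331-165417767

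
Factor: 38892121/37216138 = 2^( - 1) *59^( - 1)*139^( - 1)*2269^( - 1)* 38892121^1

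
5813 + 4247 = 10060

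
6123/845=471/65 = 7.25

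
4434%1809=816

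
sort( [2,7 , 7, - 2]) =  [ - 2,2, 7, 7 ] 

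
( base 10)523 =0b1000001011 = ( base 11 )436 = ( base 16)20b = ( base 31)gr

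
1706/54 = 853/27 = 31.59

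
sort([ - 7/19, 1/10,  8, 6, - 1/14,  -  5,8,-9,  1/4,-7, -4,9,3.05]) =[  -  9, -7, - 5, - 4 ,-7/19, - 1/14, 1/10, 1/4, 3.05, 6 , 8,  8,9]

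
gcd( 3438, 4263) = 3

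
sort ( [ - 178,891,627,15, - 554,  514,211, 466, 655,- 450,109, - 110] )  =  [ - 554, - 450, - 178, - 110,15,109,  211,466,514, 627, 655 , 891 ]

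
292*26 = 7592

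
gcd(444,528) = 12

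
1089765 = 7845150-6755385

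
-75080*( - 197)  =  14790760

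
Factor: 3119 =3119^1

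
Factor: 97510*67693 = 6600744430 = 2^1*5^1*7^2  *139^1*199^1*487^1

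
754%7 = 5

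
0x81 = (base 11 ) 108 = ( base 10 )129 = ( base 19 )6f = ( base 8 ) 201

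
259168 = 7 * 37024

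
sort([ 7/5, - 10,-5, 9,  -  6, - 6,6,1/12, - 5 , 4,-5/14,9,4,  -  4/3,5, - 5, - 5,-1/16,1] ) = [-10, - 6,-6,- 5, - 5,  -  5, - 5, - 4/3 , - 5/14,-1/16,1/12, 1, 7/5,4,4,5, 6, 9, 9]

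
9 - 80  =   - 71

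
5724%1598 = 930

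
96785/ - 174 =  - 96785/174  =  -  556.24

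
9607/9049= 9607/9049 = 1.06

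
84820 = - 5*( - 16964)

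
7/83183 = 7/83183=0.00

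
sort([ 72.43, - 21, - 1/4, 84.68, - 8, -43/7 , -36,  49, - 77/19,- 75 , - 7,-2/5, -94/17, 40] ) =[ - 75, - 36, - 21,-8, - 7, - 43/7, - 94/17,- 77/19, - 2/5, - 1/4, 40,49 , 72.43, 84.68]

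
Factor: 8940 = 2^2*3^1*5^1*149^1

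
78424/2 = 39212 =39212.00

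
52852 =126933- 74081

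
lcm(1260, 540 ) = 3780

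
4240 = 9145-4905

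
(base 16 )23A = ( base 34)gq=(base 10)570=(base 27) L3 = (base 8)1072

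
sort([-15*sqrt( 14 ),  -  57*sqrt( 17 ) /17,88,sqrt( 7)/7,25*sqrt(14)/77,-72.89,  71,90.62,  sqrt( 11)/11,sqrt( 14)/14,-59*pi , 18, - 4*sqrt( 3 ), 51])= [-59*pi,-72.89, - 15*sqrt (14),- 57*sqrt( 17)/17,-4*sqrt(3),sqrt( 14 ) /14,sqrt(11)/11, sqrt( 7)/7,  25 * sqrt(14 )/77,18, 51, 71,88  ,  90.62 ] 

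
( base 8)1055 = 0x22d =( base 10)557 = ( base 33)GT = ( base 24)n5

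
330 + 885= 1215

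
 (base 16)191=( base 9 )485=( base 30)DB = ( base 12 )295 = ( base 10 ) 401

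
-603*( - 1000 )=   603000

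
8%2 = 0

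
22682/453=50 + 32/453 = 50.07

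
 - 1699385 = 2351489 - 4050874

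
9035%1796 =55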